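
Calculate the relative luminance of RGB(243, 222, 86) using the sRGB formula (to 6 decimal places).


Linearize each channel (sRGB transfer function): c = v/255; c_lin = c/12.92 if c ≤ 0.04045, else ((c+0.055)/1.055)^2.4
  R: 243/255 ≈ 0.952941 > 0.04045 → ((0.952941+0.055)/1.055)^2.4 ≈ 0.896269
  G: 222/255 ≈ 0.870588 > 0.04045 → ((0.870588+0.055)/1.055)^2.4 ≈ 0.730461
  B: 86/255 ≈ 0.337255 > 0.04045 → ((0.337255+0.055)/1.055)^2.4 ≈ 0.093059
R_lin = 0.896269, G_lin = 0.730461, B_lin = 0.093059
L = 0.2126×R + 0.7152×G + 0.0722×B
L = 0.2126×0.896269 + 0.7152×0.730461 + 0.0722×0.093059
L ≈ 0.719691


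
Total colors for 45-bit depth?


Colors = 2^bits = 2^45
= 35,184,372,088,832 colors


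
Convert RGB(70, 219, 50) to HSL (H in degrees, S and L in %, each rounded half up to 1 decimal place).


Normalize: R'=70/255≈0.2745, G'=219/255≈0.8588, B'=50/255≈0.1961
Max=219/255, Min=50/255, Δ=Max-Min=169/255
L = (Max+Min)/2 = (219+50)/510 = 269/510 = 0.52745… → L = 52.7%
L > 0.5 → S = Δ/(2-Max-Min) = 169/(510-219-50) = 169/241 = 0.70124… → S = 70.1%
(the 1/255 factors cancel in S and H, so raw channel differences can be used)
Max is G' → H = 60 × ((B-R)/Δ + 2) = 60 × ((50-70)/169 + 2)
  -20/169 + 2 = -0.1183… + 2 = 1.8816…
  H = 60 × 1.8816… = 112.899…° → H = 112.9°
= HSL(112.9°, 70.1%, 52.7%)


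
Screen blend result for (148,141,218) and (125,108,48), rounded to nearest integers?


Screen: C = 255 - (255-A)×(255-B)/255, rounded to nearest integer
R: 255 - (255-148)×(255-125)/255 = 255 - 13910/255 ≈ 255 - 54.549 = 200.451 → 200
G: 255 - (255-141)×(255-108)/255 = 255 - 16758/255 ≈ 255 - 65.718 = 189.282 → 189
B: 255 - (255-218)×(255-48)/255 = 255 - 7659/255 ≈ 255 - 30.035 = 224.965 → 225
= RGB(200, 189, 225)


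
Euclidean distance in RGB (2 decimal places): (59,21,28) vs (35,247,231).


d = √[(R₁-R₂)² + (G₁-G₂)² + (B₁-B₂)²]
d = √[(59-35)² + (21-247)² + (28-231)²]
d = √[576 + 51076 + 41209]
d = √92861
d ≈ 304.73


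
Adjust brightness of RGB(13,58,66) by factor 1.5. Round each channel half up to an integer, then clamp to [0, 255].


Multiply each channel by 1.5, round half up, clamp to [0, 255]
R: 13×1.5 = 19.5 → round → 20
G: 58×1.5 = 87
B: 66×1.5 = 99
= RGB(20, 87, 99)


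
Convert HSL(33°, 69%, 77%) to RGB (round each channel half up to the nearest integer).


H=33°, S=0.69, L=0.77
C = (1-|2L-1|)×S = (1-|0.54|)×0.69 = 0.3174
H' = H/60 = 33/60 ≈ 0.5500; X = C×(1-|H' mod 2 - 1|) = 0.17457
m = L - C/2 = 0.77 - 0.1587 = 0.6113
Sector ⌊H'⌋ = 0 → (R',G',B') = (0.3174, 0.17457, 0.0)
RGB = ((R'+m)×255, (G'+m)×255, (B'+m)×255) = (236.8185, 200.39685, 155.8815)
Round half up → RGB(237, 200, 156)


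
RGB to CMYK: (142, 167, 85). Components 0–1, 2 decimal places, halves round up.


R'=142/255≈0.5569, G'=167/255≈0.6549, B'=85/255≈0.3333
K = 1 - max(R',G',B') = 1 - 167/255 = 88/255 = 0.34509… → 0.35
(1-R'-K)/(1-K) simplifies to (max-R)/max with max = 167:
C = (167-142)/167 = 25/167 = 0.14970… → 0.15
M = (167-167)/167 = 0/167 = 0 → 0.00
Y = (167-85)/167 = 82/167 = 0.49101… → 0.49
= CMYK(0.15, 0.00, 0.49, 0.35)


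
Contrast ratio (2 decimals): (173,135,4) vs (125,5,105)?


Linearize each sRGB channel c=v/255: c/12.92 if c ≤ 0.04045 else ((c+0.055)/1.055)^2.4
L = 0.2126×R_lin + 0.7152×G_lin + 0.0722×B_lin
Color 1 (173,135,4):
  R=173: 173/255≈0.6784 > 0.04045 → ((0.6784+0.055)/1.055)^2.4 ≈ 0.41789
  G=135: 135/255≈0.5294 > 0.04045 → ((0.5294+0.055)/1.055)^2.4 ≈ 0.24228
  B=4: 4/255≈0.0157 ≤ 0.04045 → 0.0157/12.92 ≈ 0.00121
  L1 = 0.2126×0.41789 + 0.7152×0.24228 + 0.0722×0.00121 ≈ 0.26221
Color 2 (125,5,105):
  R=125: 125/255≈0.4902 > 0.04045 → ((0.4902+0.055)/1.055)^2.4 ≈ 0.20508
  G=5: 5/255≈0.0196 ≤ 0.04045 → 0.0196/12.92 ≈ 0.00152
  B=105: 105/255≈0.4118 > 0.04045 → ((0.4118+0.055)/1.055)^2.4 ≈ 0.14126
  L2 = 0.2126×0.20508 + 0.7152×0.00152 + 0.0722×0.14126 ≈ 0.05488
Lighter = 0.26221, Darker = 0.05488
Ratio = (L_lighter + 0.05) / (L_darker + 0.05)
Ratio = (0.26221 + 0.05) / (0.05488 + 0.05) = 0.31221 / 0.10488 ≈ 2.9767
Ratio ≈ 2.98:1


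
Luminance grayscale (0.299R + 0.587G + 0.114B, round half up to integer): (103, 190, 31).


Gray = 0.299×R + 0.587×G + 0.114×B
Gray = 0.299×103 + 0.587×190 + 0.114×31
Gray = 30.797 + 111.530 + 3.534
Gray = 145.861 → round half up → 146
Gray = 146


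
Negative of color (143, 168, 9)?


Invert: (255-R, 255-G, 255-B)
R: 255-143 = 112
G: 255-168 = 87
B: 255-9 = 246
= RGB(112, 87, 246)


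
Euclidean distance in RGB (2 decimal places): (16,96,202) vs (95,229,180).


d = √[(R₁-R₂)² + (G₁-G₂)² + (B₁-B₂)²]
d = √[(16-95)² + (96-229)² + (202-180)²]
d = √[6241 + 17689 + 484]
d = √24414
d ≈ 156.25


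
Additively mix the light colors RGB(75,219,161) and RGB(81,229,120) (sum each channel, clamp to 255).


Additive: each channel = min(255, C₁+C₂)
R: 75+81 = 156 → 156
G: 219+229 = 448 → 255
B: 161+120 = 281 → 255
= RGB(156, 255, 255)


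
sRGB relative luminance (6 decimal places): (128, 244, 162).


Linearize each channel (sRGB transfer function): c = v/255; c_lin = c/12.92 if c ≤ 0.04045, else ((c+0.055)/1.055)^2.4
  R: 128/255 ≈ 0.501961 > 0.04045 → ((0.501961+0.055)/1.055)^2.4 ≈ 0.215861
  G: 244/255 ≈ 0.956863 > 0.04045 → ((0.956863+0.055)/1.055)^2.4 ≈ 0.904661
  B: 162/255 ≈ 0.635294 > 0.04045 → ((0.635294+0.055)/1.055)^2.4 ≈ 0.361307
R_lin = 0.215861, G_lin = 0.904661, B_lin = 0.361307
L = 0.2126×R + 0.7152×G + 0.0722×B
L = 0.2126×0.215861 + 0.7152×0.904661 + 0.0722×0.361307
L ≈ 0.718992


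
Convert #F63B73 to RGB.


F6 → 246 (R)
3B → 59 (G)
73 → 115 (B)
= RGB(246, 59, 115)


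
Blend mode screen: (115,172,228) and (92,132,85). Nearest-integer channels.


Screen: C = 255 - (255-A)×(255-B)/255, rounded to nearest integer
R: 255 - (255-115)×(255-92)/255 = 255 - 22820/255 ≈ 255 - 89.490 = 165.510 → 166
G: 255 - (255-172)×(255-132)/255 = 255 - 10209/255 ≈ 255 - 40.035 = 214.965 → 215
B: 255 - (255-228)×(255-85)/255 = 255 - 4590/255 ≈ 255 - 18.000 = 237.000 → 237
= RGB(166, 215, 237)


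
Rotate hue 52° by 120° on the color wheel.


New hue = (H + rotation) mod 360
New hue = (52 + 120) mod 360
= 172 mod 360
= 172°


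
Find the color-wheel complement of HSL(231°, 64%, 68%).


Complement = opposite side of color wheel = hue + 180°
H' = (231 + 180) mod 360 = 51°
S and L unchanged.
= HSL(51°, 64%, 68%)


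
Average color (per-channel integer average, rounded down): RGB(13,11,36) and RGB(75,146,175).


Midpoint: each channel = ⌊(C₁+C₂)/2⌋
R: ⌊(13+75)/2⌋ = 44
G: ⌊(11+146)/2⌋ = 78
B: ⌊(36+175)/2⌋ = 105
= RGB(44, 78, 105)


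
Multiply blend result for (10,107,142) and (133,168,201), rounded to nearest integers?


Multiply: C = A×B/255, rounded to nearest integer
R: 10×133/255 = 1330/255 ≈ 5.216 → 5
G: 107×168/255 = 17976/255 ≈ 70.494 → 70
B: 142×201/255 = 28542/255 ≈ 111.929 → 112
= RGB(5, 70, 112)


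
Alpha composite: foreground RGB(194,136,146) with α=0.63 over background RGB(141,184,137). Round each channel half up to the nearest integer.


C = α×F + (1-α)×B, with 1-α = 0.37
R: 0.63×194 + 0.37×141 = 122.22 + 52.17 = 174.39 → 174
G: 0.63×136 + 0.37×184 = 85.68 + 68.08 = 153.76 → 154
B: 0.63×146 + 0.37×137 = 91.98 + 50.69 = 142.67 → 143
= RGB(174, 154, 143)


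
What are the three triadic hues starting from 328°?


Triadic: equally spaced at 120° intervals
H1 = 328°
H2 = (328 + 120) mod 360 = 88°
H3 = (328 + 240) mod 360 = 208°
Triadic = 328°, 88°, 208°


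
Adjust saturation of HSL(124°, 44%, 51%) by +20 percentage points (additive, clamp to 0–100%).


Original S = 44%
Adjustment = +20 percentage points
New S = 44 + (20) = 64
Clamp to [0, 100] → 64
= HSL(124°, 64%, 51%)


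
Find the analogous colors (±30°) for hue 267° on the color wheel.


Base hue: 267°
Left analog: (267 - 30) mod 360 = 237°
Right analog: (267 + 30) mod 360 = 297°
Analogous hues = 237° and 297°


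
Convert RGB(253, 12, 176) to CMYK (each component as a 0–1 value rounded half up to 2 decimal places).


R'=253/255≈0.9922, G'=12/255≈0.0471, B'=176/255≈0.6902
K = 1 - max(R',G',B') = 1 - 253/255 = 2/255 = 0.00784… → 0.01
(1-R'-K)/(1-K) simplifies to (max-R)/max with max = 253:
C = (253-253)/253 = 0/253 = 0 → 0.00
M = (253-12)/253 = 241/253 = 0.95256… → 0.95
Y = (253-176)/253 = 77/253 = 0.30434… → 0.30
= CMYK(0.00, 0.95, 0.30, 0.01)


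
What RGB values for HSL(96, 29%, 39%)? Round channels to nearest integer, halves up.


H=96°, S=0.29, L=0.39
C = (1-|2L-1|)×S = (1-|-0.22|)×0.29 = 0.2262
H' = H/60 = 96/60 ≈ 1.6000; X = C×(1-|H' mod 2 - 1|) = 0.09048
m = L - C/2 = 0.39 - 0.1131 = 0.2769
Sector ⌊H'⌋ = 1 → (R',G',B') = (0.09048, 0.2262, 0.0)
RGB = ((R'+m)×255, (G'+m)×255, (B'+m)×255) = (93.6819, 128.2905, 70.6095)
Round half up → RGB(94, 128, 71)


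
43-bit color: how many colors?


Colors = 2^bits = 2^43
= 8,796,093,022,208 colors


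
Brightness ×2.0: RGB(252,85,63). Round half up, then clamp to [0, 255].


Multiply each channel by 2.0, round half up, clamp to [0, 255]
R: 252×2.0 = 504 → clamp → 255
G: 85×2.0 = 170
B: 63×2.0 = 126
= RGB(255, 170, 126)


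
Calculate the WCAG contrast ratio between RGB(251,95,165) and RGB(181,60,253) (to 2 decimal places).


Linearize each sRGB channel c=v/255: c/12.92 if c ≤ 0.04045 else ((c+0.055)/1.055)^2.4
L = 0.2126×R_lin + 0.7152×G_lin + 0.0722×B_lin
Color 1 (251,95,165):
  R=251: 251/255≈0.9843 > 0.04045 → ((0.9843+0.055)/1.055)^2.4 ≈ 0.96469
  G=95: 95/255≈0.3725 > 0.04045 → ((0.3725+0.055)/1.055)^2.4 ≈ 0.11444
  B=165: 165/255≈0.6471 > 0.04045 → ((0.6471+0.055)/1.055)^2.4 ≈ 0.37626
  L1 = 0.2126×0.96469 + 0.7152×0.11444 + 0.0722×0.37626 ≈ 0.31410
Color 2 (181,60,253):
  R=181: 181/255≈0.7098 > 0.04045 → ((0.7098+0.055)/1.055)^2.4 ≈ 0.46208
  G=60: 60/255≈0.2353 > 0.04045 → ((0.2353+0.055)/1.055)^2.4 ≈ 0.04519
  B=253: 253/255≈0.9922 > 0.04045 → ((0.9922+0.055)/1.055)^2.4 ≈ 0.98225
  L2 = 0.2126×0.46208 + 0.7152×0.04519 + 0.0722×0.98225 ≈ 0.20147
Lighter = 0.31410, Darker = 0.20147
Ratio = (L_lighter + 0.05) / (L_darker + 0.05)
Ratio = (0.31410 + 0.05) / (0.20147 + 0.05) = 0.36410 / 0.25147 ≈ 1.4479
Ratio ≈ 1.45:1


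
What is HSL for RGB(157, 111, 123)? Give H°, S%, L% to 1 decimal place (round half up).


Normalize: R'=157/255≈0.6157, G'=111/255≈0.4353, B'=123/255≈0.4824
Max=157/255, Min=111/255, Δ=Max-Min=46/255
L = (Max+Min)/2 = (157+111)/510 = 268/510 = 0.52549… → L = 52.5%
L > 0.5 → S = Δ/(2-Max-Min) = 46/(510-157-111) = 46/242 = 0.19008… → S = 19.0%
(the 1/255 factors cancel in S and H, so raw channel differences can be used)
Max is R' → H = 60 × (((G-B)/Δ) mod 6) = 60 × (((111-123)/46) mod 6)
  (-12)/46 = -0.2608…; negative, so add 6 → 5.7391…
  H = 60 × 5.7391… = 344.347…° → H = 344.3°
= HSL(344.3°, 19.0%, 52.5%)


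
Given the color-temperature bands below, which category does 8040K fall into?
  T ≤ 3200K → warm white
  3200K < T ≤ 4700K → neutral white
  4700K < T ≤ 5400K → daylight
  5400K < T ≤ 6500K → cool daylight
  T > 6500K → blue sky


Temperature: 8040K
8040K > 6500K → blue sky
Classification: blue sky


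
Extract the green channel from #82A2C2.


Color: #82A2C2
R = 82 = 130
G = A2 = 162
B = C2 = 194
Green = 162


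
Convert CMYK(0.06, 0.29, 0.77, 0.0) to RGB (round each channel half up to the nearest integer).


R = 255 × (1-C) × (1-K) = 255 × 0.94 × 1.00 = 239.7 → 240
G = 255 × (1-M) × (1-K) = 255 × 0.71 × 1.00 = 181.05 → 181
B = 255 × (1-Y) × (1-K) = 255 × 0.23 × 1.00 = 58.65 → 59
= RGB(240, 181, 59)


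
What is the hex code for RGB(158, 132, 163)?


R = 158 → 9E (hex)
G = 132 → 84 (hex)
B = 163 → A3 (hex)
Hex = #9E84A3


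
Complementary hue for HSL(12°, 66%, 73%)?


Complement = opposite side of color wheel = hue + 180°
H' = (12 + 180) mod 360 = 192°
S and L unchanged.
= HSL(192°, 66%, 73%)


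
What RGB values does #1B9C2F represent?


1B → 27 (R)
9C → 156 (G)
2F → 47 (B)
= RGB(27, 156, 47)


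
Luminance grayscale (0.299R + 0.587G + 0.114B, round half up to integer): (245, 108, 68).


Gray = 0.299×R + 0.587×G + 0.114×B
Gray = 0.299×245 + 0.587×108 + 0.114×68
Gray = 73.255 + 63.396 + 7.752
Gray = 144.403 → round half up → 144
Gray = 144


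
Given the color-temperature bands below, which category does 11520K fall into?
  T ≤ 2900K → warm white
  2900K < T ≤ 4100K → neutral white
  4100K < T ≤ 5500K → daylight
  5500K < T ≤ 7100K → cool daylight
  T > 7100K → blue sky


Temperature: 11520K
11520K > 7100K → blue sky
Classification: blue sky


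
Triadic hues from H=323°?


Triadic: equally spaced at 120° intervals
H1 = 323°
H2 = (323 + 120) mod 360 = 83°
H3 = (323 + 240) mod 360 = 203°
Triadic = 323°, 83°, 203°


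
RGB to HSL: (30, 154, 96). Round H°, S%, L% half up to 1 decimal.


Normalize: R'=30/255≈0.1176, G'=154/255≈0.6039, B'=96/255≈0.3765
Max=154/255, Min=30/255, Δ=Max-Min=124/255
L = (Max+Min)/2 = (154+30)/510 = 184/510 = 0.36078… → L = 36.1%
L ≤ 0.5 → S = Δ/(Max+Min) = 124/(154+30) = 124/184 = 0.67391… → S = 67.4%
(the 1/255 factors cancel in S and H, so raw channel differences can be used)
Max is G' → H = 60 × ((B-R)/Δ + 2) = 60 × ((96-30)/124 + 2)
  66/124 + 2 = 0.5322… + 2 = 2.5322…
  H = 60 × 2.5322… = 151.935…° → H = 151.9°
= HSL(151.9°, 67.4%, 36.1%)


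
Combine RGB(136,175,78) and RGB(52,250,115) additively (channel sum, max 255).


Additive: each channel = min(255, C₁+C₂)
R: 136+52 = 188 → 188
G: 175+250 = 425 → 255
B: 78+115 = 193 → 193
= RGB(188, 255, 193)


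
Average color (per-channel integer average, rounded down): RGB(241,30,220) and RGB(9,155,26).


Midpoint: each channel = ⌊(C₁+C₂)/2⌋
R: ⌊(241+9)/2⌋ = 125
G: ⌊(30+155)/2⌋ = 92
B: ⌊(220+26)/2⌋ = 123
= RGB(125, 92, 123)


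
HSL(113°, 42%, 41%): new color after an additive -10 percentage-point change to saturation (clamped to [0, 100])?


Original S = 42%
Adjustment = -10 percentage points
New S = 42 + (-10) = 32
Clamp to [0, 100] → 32
= HSL(113°, 32%, 41%)


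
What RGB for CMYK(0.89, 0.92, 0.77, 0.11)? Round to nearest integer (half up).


R = 255 × (1-C) × (1-K) = 255 × 0.11 × 0.89 = 24.9645 → 25
G = 255 × (1-M) × (1-K) = 255 × 0.08 × 0.89 = 18.156 → 18
B = 255 × (1-Y) × (1-K) = 255 × 0.23 × 0.89 = 52.1985 → 52
= RGB(25, 18, 52)


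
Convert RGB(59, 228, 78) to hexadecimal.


R = 59 → 3B (hex)
G = 228 → E4 (hex)
B = 78 → 4E (hex)
Hex = #3BE44E


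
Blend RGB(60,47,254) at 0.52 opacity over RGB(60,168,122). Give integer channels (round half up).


C = α×F + (1-α)×B, with 1-α = 0.48
R: 0.52×60 + 0.48×60 = 31.20 + 28.80 = 60.00 → 60
G: 0.52×47 + 0.48×168 = 24.44 + 80.64 = 105.08 → 105
B: 0.52×254 + 0.48×122 = 132.08 + 58.56 = 190.64 → 191
= RGB(60, 105, 191)


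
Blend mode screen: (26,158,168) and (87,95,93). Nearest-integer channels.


Screen: C = 255 - (255-A)×(255-B)/255, rounded to nearest integer
R: 255 - (255-26)×(255-87)/255 = 255 - 38472/255 ≈ 255 - 150.871 = 104.129 → 104
G: 255 - (255-158)×(255-95)/255 = 255 - 15520/255 ≈ 255 - 60.863 = 194.137 → 194
B: 255 - (255-168)×(255-93)/255 = 255 - 14094/255 ≈ 255 - 55.271 = 199.729 → 200
= RGB(104, 194, 200)


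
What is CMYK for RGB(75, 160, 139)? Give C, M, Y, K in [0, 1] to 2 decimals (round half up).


R'=75/255≈0.2941, G'=160/255≈0.6275, B'=139/255≈0.5451
K = 1 - max(R',G',B') = 1 - 160/255 = 95/255 = 0.37254… → 0.37
(1-R'-K)/(1-K) simplifies to (max-R)/max with max = 160:
C = (160-75)/160 = 85/160 = 0.53125 → 0.53
M = (160-160)/160 = 0/160 = 0 → 0.00
Y = (160-139)/160 = 21/160 = 0.13125 → 0.13
= CMYK(0.53, 0.00, 0.13, 0.37)


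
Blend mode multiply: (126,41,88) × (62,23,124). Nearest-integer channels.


Multiply: C = A×B/255, rounded to nearest integer
R: 126×62/255 = 7812/255 ≈ 30.635 → 31
G: 41×23/255 = 943/255 ≈ 3.698 → 4
B: 88×124/255 = 10912/255 ≈ 42.792 → 43
= RGB(31, 4, 43)


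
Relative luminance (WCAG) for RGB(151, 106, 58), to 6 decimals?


Linearize each channel (sRGB transfer function): c = v/255; c_lin = c/12.92 if c ≤ 0.04045, else ((c+0.055)/1.055)^2.4
  R: 151/255 ≈ 0.592157 > 0.04045 → ((0.592157+0.055)/1.055)^2.4 ≈ 0.309469
  G: 106/255 ≈ 0.415686 > 0.04045 → ((0.415686+0.055)/1.055)^2.4 ≈ 0.144128
  B: 58/255 ≈ 0.227451 > 0.04045 → ((0.227451+0.055)/1.055)^2.4 ≈ 0.042311
R_lin = 0.309469, G_lin = 0.144128, B_lin = 0.042311
L = 0.2126×R + 0.7152×G + 0.0722×B
L = 0.2126×0.309469 + 0.7152×0.144128 + 0.0722×0.042311
L ≈ 0.171929


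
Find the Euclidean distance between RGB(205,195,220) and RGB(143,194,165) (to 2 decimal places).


d = √[(R₁-R₂)² + (G₁-G₂)² + (B₁-B₂)²]
d = √[(205-143)² + (195-194)² + (220-165)²]
d = √[3844 + 1 + 3025]
d = √6870
d ≈ 82.89


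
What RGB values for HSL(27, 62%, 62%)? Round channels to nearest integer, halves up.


H=27°, S=0.62, L=0.62
C = (1-|2L-1|)×S = (1-|0.24|)×0.62 = 0.4712
H' = H/60 = 27/60 ≈ 0.4500; X = C×(1-|H' mod 2 - 1|) = 0.21204
m = L - C/2 = 0.62 - 0.2356 = 0.3844
Sector ⌊H'⌋ = 0 → (R',G',B') = (0.4712, 0.21204, 0.0)
RGB = ((R'+m)×255, (G'+m)×255, (B'+m)×255) = (218.178, 152.0922, 98.022)
Round half up → RGB(218, 152, 98)


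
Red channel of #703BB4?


Color: #703BB4
R = 70 = 112
G = 3B = 59
B = B4 = 180
Red = 112


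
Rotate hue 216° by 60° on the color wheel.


New hue = (H + rotation) mod 360
New hue = (216 + 60) mod 360
= 276 mod 360
= 276°


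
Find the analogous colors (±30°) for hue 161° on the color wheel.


Base hue: 161°
Left analog: (161 - 30) mod 360 = 131°
Right analog: (161 + 30) mod 360 = 191°
Analogous hues = 131° and 191°


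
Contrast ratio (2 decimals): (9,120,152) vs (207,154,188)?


Linearize each sRGB channel c=v/255: c/12.92 if c ≤ 0.04045 else ((c+0.055)/1.055)^2.4
L = 0.2126×R_lin + 0.7152×G_lin + 0.0722×B_lin
Color 1 (9,120,152):
  R=9: 9/255≈0.0353 ≤ 0.04045 → 0.0353/12.92 ≈ 0.00273
  G=120: 120/255≈0.4706 > 0.04045 → ((0.4706+0.055)/1.055)^2.4 ≈ 0.18782
  B=152: 152/255≈0.5961 > 0.04045 → ((0.5961+0.055)/1.055)^2.4 ≈ 0.31399
  L1 = 0.2126×0.00273 + 0.7152×0.18782 + 0.0722×0.31399 ≈ 0.15758
Color 2 (207,154,188):
  R=207: 207/255≈0.8118 > 0.04045 → ((0.8118+0.055)/1.055)^2.4 ≈ 0.62396
  G=154: 154/255≈0.6039 > 0.04045 → ((0.6039+0.055)/1.055)^2.4 ≈ 0.32314
  B=188: 188/255≈0.7373 > 0.04045 → ((0.7373+0.055)/1.055)^2.4 ≈ 0.50289
  L2 = 0.2126×0.62396 + 0.7152×0.32314 + 0.0722×0.50289 ≈ 0.40007
Lighter = 0.40007, Darker = 0.15758
Ratio = (L_lighter + 0.05) / (L_darker + 0.05)
Ratio = (0.40007 + 0.05) / (0.15758 + 0.05) = 0.45007 / 0.20758 ≈ 2.1682
Ratio ≈ 2.17:1


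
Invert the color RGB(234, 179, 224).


Invert: (255-R, 255-G, 255-B)
R: 255-234 = 21
G: 255-179 = 76
B: 255-224 = 31
= RGB(21, 76, 31)


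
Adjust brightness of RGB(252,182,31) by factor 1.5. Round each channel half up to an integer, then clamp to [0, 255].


Multiply each channel by 1.5, round half up, clamp to [0, 255]
R: 252×1.5 = 378 → clamp → 255
G: 182×1.5 = 273 → clamp → 255
B: 31×1.5 = 46.5 → round → 47
= RGB(255, 255, 47)


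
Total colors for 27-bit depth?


Colors = 2^bits = 2^27
= 134,217,728 colors


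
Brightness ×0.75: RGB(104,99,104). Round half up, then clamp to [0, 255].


Multiply each channel by 0.75, round half up, clamp to [0, 255]
R: 104×0.75 = 78
G: 99×0.75 = 74.25 → round → 74
B: 104×0.75 = 78
= RGB(78, 74, 78)


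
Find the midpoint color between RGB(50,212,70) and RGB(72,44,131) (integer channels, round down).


Midpoint: each channel = ⌊(C₁+C₂)/2⌋
R: ⌊(50+72)/2⌋ = 61
G: ⌊(212+44)/2⌋ = 128
B: ⌊(70+131)/2⌋ = 100
= RGB(61, 128, 100)


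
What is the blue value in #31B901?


Color: #31B901
R = 31 = 49
G = B9 = 185
B = 01 = 1
Blue = 1


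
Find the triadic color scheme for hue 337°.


Triadic: equally spaced at 120° intervals
H1 = 337°
H2 = (337 + 120) mod 360 = 97°
H3 = (337 + 240) mod 360 = 217°
Triadic = 337°, 97°, 217°


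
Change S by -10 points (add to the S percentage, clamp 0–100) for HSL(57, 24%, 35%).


Original S = 24%
Adjustment = -10 percentage points
New S = 24 + (-10) = 14
Clamp to [0, 100] → 14
= HSL(57°, 14%, 35%)


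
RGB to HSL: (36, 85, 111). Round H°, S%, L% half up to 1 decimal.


Normalize: R'=36/255≈0.1412, G'=85/255≈0.3333, B'=111/255≈0.4353
Max=111/255, Min=36/255, Δ=Max-Min=75/255
L = (Max+Min)/2 = (111+36)/510 = 147/510 = 0.28823… → L = 28.8%
L ≤ 0.5 → S = Δ/(Max+Min) = 75/(111+36) = 75/147 = 0.51020… → S = 51.0%
(the 1/255 factors cancel in S and H, so raw channel differences can be used)
Max is B' → H = 60 × ((R-G)/Δ + 4) = 60 × ((36-85)/75 + 4)
  -49/75 + 4 = -0.6533… + 4 = 3.3466…
  H = 60 × 3.3466… = 200.8° → H = 200.8°
= HSL(200.8°, 51.0%, 28.8%)


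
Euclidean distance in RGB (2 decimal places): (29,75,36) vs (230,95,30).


d = √[(R₁-R₂)² + (G₁-G₂)² + (B₁-B₂)²]
d = √[(29-230)² + (75-95)² + (36-30)²]
d = √[40401 + 400 + 36]
d = √40837
d ≈ 202.08


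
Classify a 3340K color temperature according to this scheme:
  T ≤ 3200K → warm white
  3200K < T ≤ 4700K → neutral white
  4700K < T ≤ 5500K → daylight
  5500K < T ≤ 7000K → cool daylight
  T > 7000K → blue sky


Temperature: 3340K
3200K < 3340K ≤ 4700K → neutral white
Classification: neutral white


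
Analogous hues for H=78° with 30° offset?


Base hue: 78°
Left analog: (78 - 30) mod 360 = 48°
Right analog: (78 + 30) mod 360 = 108°
Analogous hues = 48° and 108°


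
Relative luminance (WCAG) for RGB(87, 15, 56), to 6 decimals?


Linearize each channel (sRGB transfer function): c = v/255; c_lin = c/12.92 if c ≤ 0.04045, else ((c+0.055)/1.055)^2.4
  R: 87/255 ≈ 0.341176 > 0.04045 → ((0.341176+0.055)/1.055)^2.4 ≈ 0.095307
  G: 15/255 ≈ 0.058824 > 0.04045 → ((0.058824+0.055)/1.055)^2.4 ≈ 0.004777
  B: 56/255 ≈ 0.219608 > 0.04045 → ((0.219608+0.055)/1.055)^2.4 ≈ 0.039546
R_lin = 0.095307, G_lin = 0.004777, B_lin = 0.039546
L = 0.2126×R + 0.7152×G + 0.0722×B
L = 0.2126×0.095307 + 0.7152×0.004777 + 0.0722×0.039546
L ≈ 0.026534


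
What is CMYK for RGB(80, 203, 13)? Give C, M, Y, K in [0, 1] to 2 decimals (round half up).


R'=80/255≈0.3137, G'=203/255≈0.7961, B'=13/255≈0.0510
K = 1 - max(R',G',B') = 1 - 203/255 = 52/255 = 0.20392… → 0.20
(1-R'-K)/(1-K) simplifies to (max-R)/max with max = 203:
C = (203-80)/203 = 123/203 = 0.60591… → 0.61
M = (203-203)/203 = 0/203 = 0 → 0.00
Y = (203-13)/203 = 190/203 = 0.93596… → 0.94
= CMYK(0.61, 0.00, 0.94, 0.20)


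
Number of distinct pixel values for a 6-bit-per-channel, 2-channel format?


Total bits = 6 bits/channel × 2 channels = 12 bits
Distinct pixel values = 2^12
= 4,096 pixel values


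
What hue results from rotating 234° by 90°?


New hue = (H + rotation) mod 360
New hue = (234 + 90) mod 360
= 324 mod 360
= 324°


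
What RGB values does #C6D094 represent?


C6 → 198 (R)
D0 → 208 (G)
94 → 148 (B)
= RGB(198, 208, 148)


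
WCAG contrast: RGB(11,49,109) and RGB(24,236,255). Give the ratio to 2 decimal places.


Linearize each sRGB channel c=v/255: c/12.92 if c ≤ 0.04045 else ((c+0.055)/1.055)^2.4
L = 0.2126×R_lin + 0.7152×G_lin + 0.0722×B_lin
Color 1 (11,49,109):
  R=11: 11/255≈0.0431 > 0.04045 → ((0.0431+0.055)/1.055)^2.4 ≈ 0.00335
  G=49: 49/255≈0.1922 > 0.04045 → ((0.1922+0.055)/1.055)^2.4 ≈ 0.03071
  B=109: 109/255≈0.4275 > 0.04045 → ((0.4275+0.055)/1.055)^2.4 ≈ 0.15293
  L1 = 0.2126×0.00335 + 0.7152×0.03071 + 0.0722×0.15293 ≈ 0.03372
Color 2 (24,236,255):
  R=24: 24/255≈0.0941 > 0.04045 → ((0.0941+0.055)/1.055)^2.4 ≈ 0.00913
  G=236: 236/255≈0.9255 > 0.04045 → ((0.9255+0.055)/1.055)^2.4 ≈ 0.83880
  B=255: 255/255≈1.0000 > 0.04045 → ((1.0000+0.055)/1.055)^2.4 ≈ 1.00000
  L2 = 0.2126×0.00913 + 0.7152×0.83880 + 0.0722×1.00000 ≈ 0.67405
Lighter = 0.67405, Darker = 0.03372
Ratio = (L_lighter + 0.05) / (L_darker + 0.05)
Ratio = (0.67405 + 0.05) / (0.03372 + 0.05) = 0.72405 / 0.08372 ≈ 8.6486
Ratio ≈ 8.65:1


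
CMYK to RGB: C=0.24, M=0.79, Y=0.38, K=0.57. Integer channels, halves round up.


R = 255 × (1-C) × (1-K) = 255 × 0.76 × 0.43 = 83.334 → 83
G = 255 × (1-M) × (1-K) = 255 × 0.21 × 0.43 = 23.0265 → 23
B = 255 × (1-Y) × (1-K) = 255 × 0.62 × 0.43 = 67.983 → 68
= RGB(83, 23, 68)


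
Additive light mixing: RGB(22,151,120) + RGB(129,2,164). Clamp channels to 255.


Additive: each channel = min(255, C₁+C₂)
R: 22+129 = 151 → 151
G: 151+2 = 153 → 153
B: 120+164 = 284 → 255
= RGB(151, 153, 255)


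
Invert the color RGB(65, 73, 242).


Invert: (255-R, 255-G, 255-B)
R: 255-65 = 190
G: 255-73 = 182
B: 255-242 = 13
= RGB(190, 182, 13)


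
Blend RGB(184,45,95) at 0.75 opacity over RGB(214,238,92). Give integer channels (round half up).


C = α×F + (1-α)×B, with 1-α = 0.25
R: 0.75×184 + 0.25×214 = 138.00 + 53.50 = 191.50 → 192
G: 0.75×45 + 0.25×238 = 33.75 + 59.50 = 93.25 → 93
B: 0.75×95 + 0.25×92 = 71.25 + 23.00 = 94.25 → 94
= RGB(192, 93, 94)


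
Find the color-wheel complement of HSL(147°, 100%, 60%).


Complement = opposite side of color wheel = hue + 180°
H' = (147 + 180) mod 360 = 327°
S and L unchanged.
= HSL(327°, 100%, 60%)


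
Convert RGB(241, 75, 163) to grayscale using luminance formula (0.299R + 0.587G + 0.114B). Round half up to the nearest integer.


Gray = 0.299×R + 0.587×G + 0.114×B
Gray = 0.299×241 + 0.587×75 + 0.114×163
Gray = 72.059 + 44.025 + 18.582
Gray = 134.666 → round half up → 135
Gray = 135


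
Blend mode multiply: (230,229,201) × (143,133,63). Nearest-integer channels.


Multiply: C = A×B/255, rounded to nearest integer
R: 230×143/255 = 32890/255 ≈ 128.980 → 129
G: 229×133/255 = 30457/255 ≈ 119.439 → 119
B: 201×63/255 = 12663/255 ≈ 49.659 → 50
= RGB(129, 119, 50)


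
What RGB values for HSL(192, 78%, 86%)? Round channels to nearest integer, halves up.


H=192°, S=0.78, L=0.86
C = (1-|2L-1|)×S = (1-|0.72|)×0.78 = 0.2184
H' = H/60 = 192/60 ≈ 3.2000; X = C×(1-|H' mod 2 - 1|) = 0.17472
m = L - C/2 = 0.86 - 0.1092 = 0.7508
Sector ⌊H'⌋ = 3 → (R',G',B') = (0.0, 0.17472, 0.2184)
RGB = ((R'+m)×255, (G'+m)×255, (B'+m)×255) = (191.454, 236.0076, 247.146)
Round half up → RGB(191, 236, 247)


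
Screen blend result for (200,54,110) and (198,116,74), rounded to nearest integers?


Screen: C = 255 - (255-A)×(255-B)/255, rounded to nearest integer
R: 255 - (255-200)×(255-198)/255 = 255 - 3135/255 ≈ 255 - 12.294 = 242.706 → 243
G: 255 - (255-54)×(255-116)/255 = 255 - 27939/255 ≈ 255 - 109.565 = 145.435 → 145
B: 255 - (255-110)×(255-74)/255 = 255 - 26245/255 ≈ 255 - 102.922 = 152.078 → 152
= RGB(243, 145, 152)


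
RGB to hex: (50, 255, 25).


R = 50 → 32 (hex)
G = 255 → FF (hex)
B = 25 → 19 (hex)
Hex = #32FF19


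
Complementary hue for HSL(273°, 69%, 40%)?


Complement = opposite side of color wheel = hue + 180°
H' = (273 + 180) mod 360 = 93°
S and L unchanged.
= HSL(93°, 69%, 40%)


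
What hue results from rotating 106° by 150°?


New hue = (H + rotation) mod 360
New hue = (106 + 150) mod 360
= 256 mod 360
= 256°


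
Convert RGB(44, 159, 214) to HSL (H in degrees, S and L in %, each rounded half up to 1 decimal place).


Normalize: R'=44/255≈0.1725, G'=159/255≈0.6235, B'=214/255≈0.8392
Max=214/255, Min=44/255, Δ=Max-Min=170/255
L = (Max+Min)/2 = (214+44)/510 = 258/510 = 0.50588… → L = 50.6%
L > 0.5 → S = Δ/(2-Max-Min) = 170/(510-214-44) = 170/252 = 0.67460… → S = 67.5%
(the 1/255 factors cancel in S and H, so raw channel differences can be used)
Max is B' → H = 60 × ((R-G)/Δ + 4) = 60 × ((44-159)/170 + 4)
  -115/170 + 4 = -0.6764… + 4 = 3.3235…
  H = 60 × 3.3235… = 199.411…° → H = 199.4°
= HSL(199.4°, 67.5%, 50.6%)


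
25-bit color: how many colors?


Colors = 2^bits = 2^25
= 33,554,432 colors


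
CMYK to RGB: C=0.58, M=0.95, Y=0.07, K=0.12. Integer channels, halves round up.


R = 255 × (1-C) × (1-K) = 255 × 0.42 × 0.88 = 94.248 → 94
G = 255 × (1-M) × (1-K) = 255 × 0.05 × 0.88 = 11.22 → 11
B = 255 × (1-Y) × (1-K) = 255 × 0.93 × 0.88 = 208.692 → 209
= RGB(94, 11, 209)


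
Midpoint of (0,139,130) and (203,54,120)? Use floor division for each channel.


Midpoint: each channel = ⌊(C₁+C₂)/2⌋
R: ⌊(0+203)/2⌋ = 101
G: ⌊(139+54)/2⌋ = 96
B: ⌊(130+120)/2⌋ = 125
= RGB(101, 96, 125)


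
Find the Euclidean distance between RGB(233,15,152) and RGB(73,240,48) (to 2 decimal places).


d = √[(R₁-R₂)² + (G₁-G₂)² + (B₁-B₂)²]
d = √[(233-73)² + (15-240)² + (152-48)²]
d = √[25600 + 50625 + 10816]
d = √87041
d ≈ 295.03


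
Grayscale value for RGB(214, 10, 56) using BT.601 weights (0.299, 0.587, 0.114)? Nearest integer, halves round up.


Gray = 0.299×R + 0.587×G + 0.114×B
Gray = 0.299×214 + 0.587×10 + 0.114×56
Gray = 63.986 + 5.870 + 6.384
Gray = 76.240 → round half up → 76
Gray = 76


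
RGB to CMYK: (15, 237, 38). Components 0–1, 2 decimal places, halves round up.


R'=15/255≈0.0588, G'=237/255≈0.9294, B'=38/255≈0.1490
K = 1 - max(R',G',B') = 1 - 237/255 = 18/255 = 0.07058… → 0.07
(1-R'-K)/(1-K) simplifies to (max-R)/max with max = 237:
C = (237-15)/237 = 222/237 = 0.93670… → 0.94
M = (237-237)/237 = 0/237 = 0 → 0.00
Y = (237-38)/237 = 199/237 = 0.83966… → 0.84
= CMYK(0.94, 0.00, 0.84, 0.07)


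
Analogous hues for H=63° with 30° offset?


Base hue: 63°
Left analog: (63 - 30) mod 360 = 33°
Right analog: (63 + 30) mod 360 = 93°
Analogous hues = 33° and 93°


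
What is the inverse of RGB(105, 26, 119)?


Invert: (255-R, 255-G, 255-B)
R: 255-105 = 150
G: 255-26 = 229
B: 255-119 = 136
= RGB(150, 229, 136)


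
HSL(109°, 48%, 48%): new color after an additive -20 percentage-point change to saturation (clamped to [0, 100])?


Original S = 48%
Adjustment = -20 percentage points
New S = 48 + (-20) = 28
Clamp to [0, 100] → 28
= HSL(109°, 28%, 48%)


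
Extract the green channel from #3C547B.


Color: #3C547B
R = 3C = 60
G = 54 = 84
B = 7B = 123
Green = 84


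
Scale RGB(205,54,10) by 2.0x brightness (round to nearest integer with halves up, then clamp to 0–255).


Multiply each channel by 2.0, round half up, clamp to [0, 255]
R: 205×2.0 = 410 → clamp → 255
G: 54×2.0 = 108
B: 10×2.0 = 20
= RGB(255, 108, 20)


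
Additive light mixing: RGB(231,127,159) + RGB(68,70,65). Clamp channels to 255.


Additive: each channel = min(255, C₁+C₂)
R: 231+68 = 299 → 255
G: 127+70 = 197 → 197
B: 159+65 = 224 → 224
= RGB(255, 197, 224)


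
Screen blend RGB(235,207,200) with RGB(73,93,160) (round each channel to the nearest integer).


Screen: C = 255 - (255-A)×(255-B)/255, rounded to nearest integer
R: 255 - (255-235)×(255-73)/255 = 255 - 3640/255 ≈ 255 - 14.275 = 240.725 → 241
G: 255 - (255-207)×(255-93)/255 = 255 - 7776/255 ≈ 255 - 30.494 = 224.506 → 225
B: 255 - (255-200)×(255-160)/255 = 255 - 5225/255 ≈ 255 - 20.490 = 234.510 → 235
= RGB(241, 225, 235)


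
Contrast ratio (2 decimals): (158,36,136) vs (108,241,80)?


Linearize each sRGB channel c=v/255: c/12.92 if c ≤ 0.04045 else ((c+0.055)/1.055)^2.4
L = 0.2126×R_lin + 0.7152×G_lin + 0.0722×B_lin
Color 1 (158,36,136):
  R=158: 158/255≈0.6196 > 0.04045 → ((0.6196+0.055)/1.055)^2.4 ≈ 0.34191
  G=36: 36/255≈0.1412 > 0.04045 → ((0.1412+0.055)/1.055)^2.4 ≈ 0.01764
  B=136: 136/255≈0.5333 > 0.04045 → ((0.5333+0.055)/1.055)^2.4 ≈ 0.24620
  L1 = 0.2126×0.34191 + 0.7152×0.01764 + 0.0722×0.24620 ≈ 0.10308
Color 2 (108,241,80):
  R=108: 108/255≈0.4235 > 0.04045 → ((0.4235+0.055)/1.055)^2.4 ≈ 0.14996
  G=241: 241/255≈0.9451 > 0.04045 → ((0.9451+0.055)/1.055)^2.4 ≈ 0.87962
  B=80: 80/255≈0.3137 > 0.04045 → ((0.3137+0.055)/1.055)^2.4 ≈ 0.08022
  L2 = 0.2126×0.14996 + 0.7152×0.87962 + 0.0722×0.08022 ≈ 0.66678
Lighter = 0.66678, Darker = 0.10308
Ratio = (L_lighter + 0.05) / (L_darker + 0.05)
Ratio = (0.66678 + 0.05) / (0.10308 + 0.05) = 0.71678 / 0.15308 ≈ 4.6823
Ratio ≈ 4.68:1


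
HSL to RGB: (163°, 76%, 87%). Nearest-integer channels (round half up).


H=163°, S=0.76, L=0.87
C = (1-|2L-1|)×S = (1-|0.74|)×0.76 = 0.1976
H' = H/60 = 163/60 ≈ 2.7167; X = C×(1-|H' mod 2 - 1|) ≈ 0.1416
m = L - C/2 = 0.87 - 0.0988 = 0.7712
Sector ⌊H'⌋ = 2 → (R',G',B') = (0.0, 0.1976, ≈0.1416)
RGB = ((R'+m)×255, (G'+m)×255, (B'+m)×255) = (196.656, 247.044, 232.7674)
Round half up → RGB(197, 247, 233)


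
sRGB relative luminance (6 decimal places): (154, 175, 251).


Linearize each channel (sRGB transfer function): c = v/255; c_lin = c/12.92 if c ≤ 0.04045, else ((c+0.055)/1.055)^2.4
  R: 154/255 ≈ 0.603922 > 0.04045 → ((0.603922+0.055)/1.055)^2.4 ≈ 0.323143
  G: 175/255 ≈ 0.686275 > 0.04045 → ((0.686275+0.055)/1.055)^2.4 ≈ 0.428690
  B: 251/255 ≈ 0.984314 > 0.04045 → ((0.984314+0.055)/1.055)^2.4 ≈ 0.964686
R_lin = 0.323143, G_lin = 0.428690, B_lin = 0.964686
L = 0.2126×R + 0.7152×G + 0.0722×B
L = 0.2126×0.323143 + 0.7152×0.428690 + 0.0722×0.964686
L ≈ 0.444950


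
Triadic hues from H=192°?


Triadic: equally spaced at 120° intervals
H1 = 192°
H2 = (192 + 120) mod 360 = 312°
H3 = (192 + 240) mod 360 = 72°
Triadic = 192°, 312°, 72°


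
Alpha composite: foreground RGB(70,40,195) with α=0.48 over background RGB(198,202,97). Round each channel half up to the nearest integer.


C = α×F + (1-α)×B, with 1-α = 0.52
R: 0.48×70 + 0.52×198 = 33.60 + 102.96 = 136.56 → 137
G: 0.48×40 + 0.52×202 = 19.20 + 105.04 = 124.24 → 124
B: 0.48×195 + 0.52×97 = 93.60 + 50.44 = 144.04 → 144
= RGB(137, 124, 144)


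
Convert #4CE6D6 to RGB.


4C → 76 (R)
E6 → 230 (G)
D6 → 214 (B)
= RGB(76, 230, 214)


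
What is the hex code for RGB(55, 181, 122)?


R = 55 → 37 (hex)
G = 181 → B5 (hex)
B = 122 → 7A (hex)
Hex = #37B57A


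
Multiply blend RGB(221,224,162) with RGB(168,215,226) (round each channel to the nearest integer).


Multiply: C = A×B/255, rounded to nearest integer
R: 221×168/255 = 37128/255 ≈ 145.600 → 146
G: 224×215/255 = 48160/255 ≈ 188.863 → 189
B: 162×226/255 = 36612/255 ≈ 143.576 → 144
= RGB(146, 189, 144)


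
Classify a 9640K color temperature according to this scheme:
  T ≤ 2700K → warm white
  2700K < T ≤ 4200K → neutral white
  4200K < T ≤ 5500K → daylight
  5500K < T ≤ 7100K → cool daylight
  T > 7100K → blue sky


Temperature: 9640K
9640K > 7100K → blue sky
Classification: blue sky


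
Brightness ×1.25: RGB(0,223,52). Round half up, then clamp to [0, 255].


Multiply each channel by 1.25, round half up, clamp to [0, 255]
R: 0×1.25 = 0
G: 223×1.25 = 278.75 → round → 279 → clamp → 255
B: 52×1.25 = 65
= RGB(0, 255, 65)


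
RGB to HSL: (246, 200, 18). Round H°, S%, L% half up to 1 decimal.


Normalize: R'=246/255≈0.9647, G'=200/255≈0.7843, B'=18/255≈0.0706
Max=246/255, Min=18/255, Δ=Max-Min=228/255
L = (Max+Min)/2 = (246+18)/510 = 264/510 = 0.51764… → L = 51.8%
L > 0.5 → S = Δ/(2-Max-Min) = 228/(510-246-18) = 228/246 = 0.92682… → S = 92.7%
(the 1/255 factors cancel in S and H, so raw channel differences can be used)
Max is R' → H = 60 × (((G-B)/Δ) mod 6) = 60 × (((200-18)/228) mod 6)
  182/228 = 0.7982…
  H = 60 × 0.7982… = 47.894…° → H = 47.9°
= HSL(47.9°, 92.7%, 51.8%)


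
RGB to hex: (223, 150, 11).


R = 223 → DF (hex)
G = 150 → 96 (hex)
B = 11 → 0B (hex)
Hex = #DF960B


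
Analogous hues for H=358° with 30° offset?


Base hue: 358°
Left analog: (358 - 30) mod 360 = 328°
Right analog: (358 + 30) mod 360 = 28°
Analogous hues = 328° and 28°


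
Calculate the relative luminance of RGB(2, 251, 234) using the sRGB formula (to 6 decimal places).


Linearize each channel (sRGB transfer function): c = v/255; c_lin = c/12.92 if c ≤ 0.04045, else ((c+0.055)/1.055)^2.4
  R: 2/255 ≈ 0.007843 ≤ 0.04045 → 0.007843/12.92 ≈ 0.000607
  G: 251/255 ≈ 0.984314 > 0.04045 → ((0.984314+0.055)/1.055)^2.4 ≈ 0.964686
  B: 234/255 ≈ 0.917647 > 0.04045 → ((0.917647+0.055)/1.055)^2.4 ≈ 0.822786
R_lin = 0.000607, G_lin = 0.964686, B_lin = 0.822786
L = 0.2126×R + 0.7152×G + 0.0722×B
L = 0.2126×0.000607 + 0.7152×0.964686 + 0.0722×0.822786
L ≈ 0.749478


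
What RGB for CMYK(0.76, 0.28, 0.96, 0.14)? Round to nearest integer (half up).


R = 255 × (1-C) × (1-K) = 255 × 0.24 × 0.86 = 52.632 → 53
G = 255 × (1-M) × (1-K) = 255 × 0.72 × 0.86 = 157.896 → 158
B = 255 × (1-Y) × (1-K) = 255 × 0.04 × 0.86 = 8.772 → 9
= RGB(53, 158, 9)


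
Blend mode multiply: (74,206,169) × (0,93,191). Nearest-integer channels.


Multiply: C = A×B/255, rounded to nearest integer
R: 74×0/255 = 0/255 ≈ 0.000 → 0
G: 206×93/255 = 19158/255 ≈ 75.129 → 75
B: 169×191/255 = 32279/255 ≈ 126.584 → 127
= RGB(0, 75, 127)


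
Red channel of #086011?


Color: #086011
R = 08 = 8
G = 60 = 96
B = 11 = 17
Red = 8


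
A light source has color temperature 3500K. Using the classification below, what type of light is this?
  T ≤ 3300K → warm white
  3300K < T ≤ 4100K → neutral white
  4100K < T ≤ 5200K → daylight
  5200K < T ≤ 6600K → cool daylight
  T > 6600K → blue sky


Temperature: 3500K
3300K < 3500K ≤ 4100K → neutral white
Classification: neutral white


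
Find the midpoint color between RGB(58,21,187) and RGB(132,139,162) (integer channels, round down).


Midpoint: each channel = ⌊(C₁+C₂)/2⌋
R: ⌊(58+132)/2⌋ = 95
G: ⌊(21+139)/2⌋ = 80
B: ⌊(187+162)/2⌋ = 174
= RGB(95, 80, 174)


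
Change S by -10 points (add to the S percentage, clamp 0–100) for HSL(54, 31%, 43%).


Original S = 31%
Adjustment = -10 percentage points
New S = 31 + (-10) = 21
Clamp to [0, 100] → 21
= HSL(54°, 21%, 43%)


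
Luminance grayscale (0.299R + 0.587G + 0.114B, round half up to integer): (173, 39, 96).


Gray = 0.299×R + 0.587×G + 0.114×B
Gray = 0.299×173 + 0.587×39 + 0.114×96
Gray = 51.727 + 22.893 + 10.944
Gray = 85.564 → round half up → 86
Gray = 86


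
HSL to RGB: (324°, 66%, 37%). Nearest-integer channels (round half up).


H=324°, S=0.66, L=0.37
C = (1-|2L-1|)×S = (1-|-0.26|)×0.66 = 0.4884
H' = H/60 = 324/60 ≈ 5.4000; X = C×(1-|H' mod 2 - 1|) = 0.29304
m = L - C/2 = 0.37 - 0.2442 = 0.1258
Sector ⌊H'⌋ = 5 → (R',G',B') = (0.4884, 0.0, 0.29304)
RGB = ((R'+m)×255, (G'+m)×255, (B'+m)×255) = (156.621, 32.079, 106.8042)
Round half up → RGB(157, 32, 107)


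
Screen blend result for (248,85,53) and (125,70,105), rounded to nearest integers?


Screen: C = 255 - (255-A)×(255-B)/255, rounded to nearest integer
R: 255 - (255-248)×(255-125)/255 = 255 - 910/255 ≈ 255 - 3.569 = 251.431 → 251
G: 255 - (255-85)×(255-70)/255 = 255 - 31450/255 ≈ 255 - 123.333 = 131.667 → 132
B: 255 - (255-53)×(255-105)/255 = 255 - 30300/255 ≈ 255 - 118.824 = 136.176 → 136
= RGB(251, 132, 136)


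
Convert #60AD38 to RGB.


60 → 96 (R)
AD → 173 (G)
38 → 56 (B)
= RGB(96, 173, 56)


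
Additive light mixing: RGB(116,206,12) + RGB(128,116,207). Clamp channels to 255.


Additive: each channel = min(255, C₁+C₂)
R: 116+128 = 244 → 244
G: 206+116 = 322 → 255
B: 12+207 = 219 → 219
= RGB(244, 255, 219)
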